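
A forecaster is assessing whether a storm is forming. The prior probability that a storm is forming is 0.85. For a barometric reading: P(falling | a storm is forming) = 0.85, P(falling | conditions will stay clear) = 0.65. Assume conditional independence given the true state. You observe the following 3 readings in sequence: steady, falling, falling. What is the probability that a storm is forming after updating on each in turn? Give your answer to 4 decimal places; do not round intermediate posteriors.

0.8059

After 'steady': P(storm) = 0.15·0.8500 / (0.15·0.8500 + 0.35·0.1500) ≈ 0.7083
After 'falling': P(storm) = 0.85·0.7083 / (0.85·0.7083 + 0.65·0.2917) ≈ 0.7605
After 'falling': P(storm) = 0.85·0.7605 / (0.85·0.7605 + 0.65·0.2395) ≈ 0.8059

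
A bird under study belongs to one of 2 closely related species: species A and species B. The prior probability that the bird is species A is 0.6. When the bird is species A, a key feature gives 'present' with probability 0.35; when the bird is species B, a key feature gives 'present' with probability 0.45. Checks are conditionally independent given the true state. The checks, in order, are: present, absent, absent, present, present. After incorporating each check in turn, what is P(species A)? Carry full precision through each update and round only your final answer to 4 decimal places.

Each posterior becomes the prior for the next update.
After 'present': P(species A) = 0.35·0.6000 / (0.35·0.6000 + 0.45·0.4000) ≈ 0.5385
After 'absent': P(species A) = 0.65·0.5385 / (0.65·0.5385 + 0.55·0.4615) ≈ 0.5796
After 'absent': P(species A) = 0.65·0.5796 / (0.65·0.5796 + 0.55·0.4204) ≈ 0.6197
After 'present': P(species A) = 0.35·0.6197 / (0.35·0.6197 + 0.45·0.3803) ≈ 0.5590
After 'present': P(species A) = 0.35·0.5590 / (0.35·0.5590 + 0.45·0.4410) ≈ 0.4964

0.4964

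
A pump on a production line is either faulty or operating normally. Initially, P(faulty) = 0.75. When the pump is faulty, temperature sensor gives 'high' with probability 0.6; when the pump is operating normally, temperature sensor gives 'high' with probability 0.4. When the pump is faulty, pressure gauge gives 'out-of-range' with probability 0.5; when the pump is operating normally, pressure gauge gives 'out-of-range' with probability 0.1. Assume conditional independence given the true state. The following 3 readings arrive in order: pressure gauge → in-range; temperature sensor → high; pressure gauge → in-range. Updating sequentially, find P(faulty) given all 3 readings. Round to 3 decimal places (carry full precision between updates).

0.581

After pressure gauge='in-range': P(faulty) = 0.5·0.7500 / (0.5·0.7500 + 0.9·0.2500) ≈ 0.6250
After temperature sensor='high': P(faulty) = 0.6·0.6250 / (0.6·0.6250 + 0.4·0.3750) ≈ 0.7143
After pressure gauge='in-range': P(faulty) = 0.5·0.7143 / (0.5·0.7143 + 0.9·0.2857) ≈ 0.5814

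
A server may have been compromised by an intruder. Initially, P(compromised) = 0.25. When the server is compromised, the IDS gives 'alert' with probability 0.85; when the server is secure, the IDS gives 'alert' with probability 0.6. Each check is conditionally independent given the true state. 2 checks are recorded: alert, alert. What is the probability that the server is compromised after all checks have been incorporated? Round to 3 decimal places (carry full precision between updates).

Apply Bayes' rule sequentially, carrying P(compromised) forward.
After 'alert': P(compromised) = 0.85·0.2500 / (0.85·0.2500 + 0.6·0.7500) ≈ 0.3208
After 'alert': P(compromised) = 0.85·0.3208 / (0.85·0.3208 + 0.6·0.6792) ≈ 0.4008

0.401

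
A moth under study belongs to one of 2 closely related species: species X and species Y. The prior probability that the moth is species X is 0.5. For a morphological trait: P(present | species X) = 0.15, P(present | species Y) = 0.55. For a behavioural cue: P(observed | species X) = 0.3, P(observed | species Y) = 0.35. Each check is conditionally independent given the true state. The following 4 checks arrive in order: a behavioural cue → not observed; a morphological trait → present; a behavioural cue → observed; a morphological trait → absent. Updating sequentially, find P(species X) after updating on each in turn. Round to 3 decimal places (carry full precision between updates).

0.322

Each posterior becomes the prior for the next update.
After a behavioural cue='not observed': P(species X) = 0.7·0.5000 / (0.7·0.5000 + 0.65·0.5000) ≈ 0.5185
After a morphological trait='present': P(species X) = 0.15·0.5185 / (0.15·0.5185 + 0.55·0.4815) ≈ 0.2270
After a behavioural cue='observed': P(species X) = 0.3·0.2270 / (0.3·0.2270 + 0.35·0.7730) ≈ 0.2011
After a morphological trait='absent': P(species X) = 0.85·0.2011 / (0.85·0.2011 + 0.45·0.7989) ≈ 0.3223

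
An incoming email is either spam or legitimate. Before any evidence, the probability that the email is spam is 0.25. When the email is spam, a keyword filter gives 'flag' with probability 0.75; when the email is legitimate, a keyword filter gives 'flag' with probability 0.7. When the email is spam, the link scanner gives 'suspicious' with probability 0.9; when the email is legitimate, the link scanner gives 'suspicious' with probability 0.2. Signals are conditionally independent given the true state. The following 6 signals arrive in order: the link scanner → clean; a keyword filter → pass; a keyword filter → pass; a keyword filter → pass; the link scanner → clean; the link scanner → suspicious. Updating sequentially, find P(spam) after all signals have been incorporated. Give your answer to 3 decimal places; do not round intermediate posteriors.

After the link scanner='clean': P(spam) = 0.1·0.2500 / (0.1·0.2500 + 0.8·0.7500) ≈ 0.0400
After a keyword filter='pass': P(spam) = 0.25·0.0400 / (0.25·0.0400 + 0.3·0.9600) ≈ 0.0336
After a keyword filter='pass': P(spam) = 0.25·0.0336 / (0.25·0.0336 + 0.3·0.9664) ≈ 0.0281
After a keyword filter='pass': P(spam) = 0.25·0.0281 / (0.25·0.0281 + 0.3·0.9719) ≈ 0.0235
After the link scanner='clean': P(spam) = 0.1·0.0235 / (0.1·0.0235 + 0.8·0.9765) ≈ 0.0030
After the link scanner='suspicious': P(spam) = 0.9·0.0030 / (0.9·0.0030 + 0.2·0.9970) ≈ 0.0134

0.013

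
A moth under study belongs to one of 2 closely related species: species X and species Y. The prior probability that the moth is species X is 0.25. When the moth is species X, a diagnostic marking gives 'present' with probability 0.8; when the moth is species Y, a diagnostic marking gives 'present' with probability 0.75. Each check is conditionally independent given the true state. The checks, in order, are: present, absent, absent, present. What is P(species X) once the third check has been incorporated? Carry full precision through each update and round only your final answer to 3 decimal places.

Apply Bayes' rule sequentially, carrying P(species X) forward.
After 'present': P(species X) = 0.8·0.2500 / (0.8·0.2500 + 0.75·0.7500) ≈ 0.2623
After 'absent': P(species X) = 0.2·0.2623 / (0.2·0.2623 + 0.25·0.7377) ≈ 0.2215
After 'absent': P(species X) = 0.2·0.2215 / (0.2·0.2215 + 0.25·0.7785) ≈ 0.1854

0.185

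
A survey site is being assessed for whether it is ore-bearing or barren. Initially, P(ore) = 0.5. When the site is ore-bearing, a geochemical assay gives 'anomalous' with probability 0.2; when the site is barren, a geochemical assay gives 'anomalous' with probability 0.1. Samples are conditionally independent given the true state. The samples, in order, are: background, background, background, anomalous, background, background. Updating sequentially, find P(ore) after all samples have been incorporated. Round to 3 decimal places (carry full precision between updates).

After 'background': P(ore) = 0.8·0.5000 / (0.8·0.5000 + 0.9·0.5000) ≈ 0.4706
After 'background': P(ore) = 0.8·0.4706 / (0.8·0.4706 + 0.9·0.5294) ≈ 0.4414
After 'background': P(ore) = 0.8·0.4414 / (0.8·0.4414 + 0.9·0.5586) ≈ 0.4126
After 'anomalous': P(ore) = 0.2·0.4126 / (0.2·0.4126 + 0.1·0.5874) ≈ 0.5841
After 'background': P(ore) = 0.8·0.5841 / (0.8·0.5841 + 0.9·0.4159) ≈ 0.5553
After 'background': P(ore) = 0.8·0.5553 / (0.8·0.5553 + 0.9·0.4447) ≈ 0.5260

0.526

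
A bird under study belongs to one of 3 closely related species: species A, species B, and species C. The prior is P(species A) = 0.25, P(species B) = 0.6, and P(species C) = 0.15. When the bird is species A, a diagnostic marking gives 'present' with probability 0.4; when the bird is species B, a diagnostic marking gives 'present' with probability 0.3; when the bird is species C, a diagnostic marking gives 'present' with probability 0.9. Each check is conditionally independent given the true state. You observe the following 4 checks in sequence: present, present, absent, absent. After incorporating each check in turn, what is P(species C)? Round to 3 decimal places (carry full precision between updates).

After 'present': normaliser = 0.4·0.2500 + 0.3·0.6000 + 0.9·0.1500; P(species A) ≈ 0.2410, P(species B) ≈ 0.4337, P(species C) ≈ 0.3253
After 'present': normaliser = 0.4·0.2410 + 0.3·0.4337 + 0.9·0.3253; P(species A) ≈ 0.1856, P(species B) ≈ 0.2506, P(species C) ≈ 0.5638
After 'absent': normaliser = 0.6·0.1856 + 0.7·0.2506 + 0.1·0.5638; P(species A) ≈ 0.3245, P(species B) ≈ 0.5112, P(species C) ≈ 0.1643
After 'absent': normaliser = 0.6·0.3245 + 0.7·0.5112 + 0.1·0.1643; P(species A) ≈ 0.3422, P(species B) ≈ 0.6289, P(species C) ≈ 0.0289

0.029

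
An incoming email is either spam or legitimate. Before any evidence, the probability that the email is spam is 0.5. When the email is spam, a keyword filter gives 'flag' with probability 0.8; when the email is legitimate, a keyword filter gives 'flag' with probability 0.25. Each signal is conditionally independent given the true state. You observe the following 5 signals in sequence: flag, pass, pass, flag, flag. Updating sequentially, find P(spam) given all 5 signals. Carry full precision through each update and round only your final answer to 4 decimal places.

After 'flag': P(spam) = 0.8·0.5000 / (0.8·0.5000 + 0.25·0.5000) ≈ 0.7619
After 'pass': P(spam) = 0.2·0.7619 / (0.2·0.7619 + 0.75·0.2381) ≈ 0.4604
After 'pass': P(spam) = 0.2·0.4604 / (0.2·0.4604 + 0.75·0.5396) ≈ 0.1854
After 'flag': P(spam) = 0.8·0.1854 / (0.8·0.1854 + 0.25·0.8146) ≈ 0.4214
After 'flag': P(spam) = 0.8·0.4214 / (0.8·0.4214 + 0.25·0.5786) ≈ 0.6997

0.6997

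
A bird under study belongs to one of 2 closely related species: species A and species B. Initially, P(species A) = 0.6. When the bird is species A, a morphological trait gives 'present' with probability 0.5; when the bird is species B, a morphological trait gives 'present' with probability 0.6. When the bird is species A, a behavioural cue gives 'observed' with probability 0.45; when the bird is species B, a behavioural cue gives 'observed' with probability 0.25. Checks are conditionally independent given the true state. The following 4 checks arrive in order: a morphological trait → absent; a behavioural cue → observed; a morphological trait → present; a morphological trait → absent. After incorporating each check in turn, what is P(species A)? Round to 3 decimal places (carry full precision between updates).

0.779

After a morphological trait='absent': P(species A) = 0.5·0.6000 / (0.5·0.6000 + 0.4·0.4000) ≈ 0.6522
After a behavioural cue='observed': P(species A) = 0.45·0.6522 / (0.45·0.6522 + 0.25·0.3478) ≈ 0.7714
After a morphological trait='present': P(species A) = 0.5·0.7714 / (0.5·0.7714 + 0.6·0.2286) ≈ 0.7377
After a morphological trait='absent': P(species A) = 0.5·0.7377 / (0.5·0.7377 + 0.4·0.2623) ≈ 0.7785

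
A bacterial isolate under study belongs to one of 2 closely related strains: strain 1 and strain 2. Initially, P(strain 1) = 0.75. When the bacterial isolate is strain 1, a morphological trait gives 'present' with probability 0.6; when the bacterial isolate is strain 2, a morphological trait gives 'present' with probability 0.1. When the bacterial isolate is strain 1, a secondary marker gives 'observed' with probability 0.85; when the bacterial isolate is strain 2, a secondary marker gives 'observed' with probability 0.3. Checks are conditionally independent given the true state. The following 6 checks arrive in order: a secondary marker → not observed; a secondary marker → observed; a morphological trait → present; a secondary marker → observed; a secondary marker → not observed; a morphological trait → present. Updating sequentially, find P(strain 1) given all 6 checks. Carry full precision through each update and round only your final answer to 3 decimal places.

0.975

After a secondary marker='not observed': P(strain 1) = 0.15·0.7500 / (0.15·0.7500 + 0.7·0.2500) ≈ 0.3913
After a secondary marker='observed': P(strain 1) = 0.85·0.3913 / (0.85·0.3913 + 0.3·0.6087) ≈ 0.6456
After a morphological trait='present': P(strain 1) = 0.6·0.6456 / (0.6·0.6456 + 0.1·0.3544) ≈ 0.9162
After a secondary marker='observed': P(strain 1) = 0.85·0.9162 / (0.85·0.9162 + 0.3·0.0838) ≈ 0.9687
After a secondary marker='not observed': P(strain 1) = 0.15·0.9687 / (0.15·0.9687 + 0.7·0.0313) ≈ 0.8690
After a morphological trait='present': P(strain 1) = 0.6·0.8690 / (0.6·0.8690 + 0.1·0.1310) ≈ 0.9755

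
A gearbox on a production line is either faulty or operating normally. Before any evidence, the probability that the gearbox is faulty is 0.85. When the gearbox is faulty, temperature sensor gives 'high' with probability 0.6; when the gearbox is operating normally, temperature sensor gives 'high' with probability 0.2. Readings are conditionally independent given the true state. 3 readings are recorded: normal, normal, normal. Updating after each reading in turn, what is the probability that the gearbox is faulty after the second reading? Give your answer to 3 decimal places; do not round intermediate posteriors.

0.586

After 'normal': P(faulty) = 0.4·0.8500 / (0.4·0.8500 + 0.8·0.1500) ≈ 0.7391
After 'normal': P(faulty) = 0.4·0.7391 / (0.4·0.7391 + 0.8·0.2609) ≈ 0.5862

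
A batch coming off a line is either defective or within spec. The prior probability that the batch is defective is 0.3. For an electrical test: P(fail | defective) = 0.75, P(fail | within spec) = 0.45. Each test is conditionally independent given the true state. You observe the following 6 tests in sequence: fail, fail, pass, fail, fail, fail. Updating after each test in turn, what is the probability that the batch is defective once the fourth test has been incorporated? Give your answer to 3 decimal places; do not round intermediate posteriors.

0.474

After 'fail': P(defective) = 0.75·0.3000 / (0.75·0.3000 + 0.45·0.7000) ≈ 0.4167
After 'fail': P(defective) = 0.75·0.4167 / (0.75·0.4167 + 0.45·0.5833) ≈ 0.5435
After 'pass': P(defective) = 0.25·0.5435 / (0.25·0.5435 + 0.55·0.4565) ≈ 0.3511
After 'fail': P(defective) = 0.75·0.3511 / (0.75·0.3511 + 0.45·0.6489) ≈ 0.4742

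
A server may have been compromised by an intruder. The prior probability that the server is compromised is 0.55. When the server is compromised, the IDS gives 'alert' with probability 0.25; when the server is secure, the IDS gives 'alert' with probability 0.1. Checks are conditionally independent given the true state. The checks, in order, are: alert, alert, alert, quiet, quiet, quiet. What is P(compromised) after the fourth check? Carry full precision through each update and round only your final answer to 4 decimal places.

After 'alert': P(compromised) = 0.25·0.5500 / (0.25·0.5500 + 0.1·0.4500) ≈ 0.7534
After 'alert': P(compromised) = 0.25·0.7534 / (0.25·0.7534 + 0.1·0.2466) ≈ 0.8842
After 'alert': P(compromised) = 0.25·0.8842 / (0.25·0.8842 + 0.1·0.1158) ≈ 0.9502
After 'quiet': P(compromised) = 0.75·0.9502 / (0.75·0.9502 + 0.9·0.0498) ≈ 0.9409

0.9409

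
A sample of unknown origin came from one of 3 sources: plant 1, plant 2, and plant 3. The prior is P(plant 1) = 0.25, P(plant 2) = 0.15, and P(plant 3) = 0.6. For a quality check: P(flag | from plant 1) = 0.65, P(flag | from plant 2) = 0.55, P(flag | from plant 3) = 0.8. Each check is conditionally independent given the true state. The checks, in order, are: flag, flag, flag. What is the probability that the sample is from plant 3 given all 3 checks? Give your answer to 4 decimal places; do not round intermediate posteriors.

After 'flag': normaliser = 0.65·0.2500 + 0.55·0.1500 + 0.8·0.6000; P(plant 1) ≈ 0.2241, P(plant 2) ≈ 0.1138, P(plant 3) ≈ 0.6621
After 'flag': normaliser = 0.65·0.2241 + 0.55·0.1138 + 0.8·0.6621; P(plant 1) ≈ 0.1974, P(plant 2) ≈ 0.0848, P(plant 3) ≈ 0.7178
After 'flag': normaliser = 0.65·0.1974 + 0.55·0.0848 + 0.8·0.7178; P(plant 1) ≈ 0.1713, P(plant 2) ≈ 0.0623, P(plant 3) ≈ 0.7664

0.7664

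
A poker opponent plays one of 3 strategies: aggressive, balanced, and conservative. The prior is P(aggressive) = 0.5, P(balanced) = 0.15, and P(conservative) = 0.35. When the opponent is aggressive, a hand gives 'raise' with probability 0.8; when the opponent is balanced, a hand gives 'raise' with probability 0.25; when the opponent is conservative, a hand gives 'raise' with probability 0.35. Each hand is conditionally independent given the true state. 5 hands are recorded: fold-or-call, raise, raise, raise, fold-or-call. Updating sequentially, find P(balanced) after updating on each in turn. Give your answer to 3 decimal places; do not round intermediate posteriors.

After 'fold-or-call': normaliser = 0.2·0.5000 + 0.75·0.1500 + 0.65·0.3500; P(aggressive) ≈ 0.2273, P(balanced) ≈ 0.2557, P(conservative) ≈ 0.5170
After 'raise': normaliser = 0.8·0.2273 + 0.25·0.2557 + 0.35·0.5170; P(aggressive) ≈ 0.4261, P(balanced) ≈ 0.1498, P(conservative) ≈ 0.4241
After 'raise': normaliser = 0.8·0.4261 + 0.25·0.1498 + 0.35·0.4241; P(aggressive) ≈ 0.6471, P(balanced) ≈ 0.0711, P(conservative) ≈ 0.2818
After 'raise': normaliser = 0.8·0.6471 + 0.25·0.0711 + 0.35·0.2818; P(aggressive) ≈ 0.8164, P(balanced) ≈ 0.0280, P(conservative) ≈ 0.1555
After 'fold-or-call': normaliser = 0.2·0.8164 + 0.75·0.0280 + 0.65·0.1555; P(aggressive) ≈ 0.5721, P(balanced) ≈ 0.0737, P(conservative) ≈ 0.3542

0.074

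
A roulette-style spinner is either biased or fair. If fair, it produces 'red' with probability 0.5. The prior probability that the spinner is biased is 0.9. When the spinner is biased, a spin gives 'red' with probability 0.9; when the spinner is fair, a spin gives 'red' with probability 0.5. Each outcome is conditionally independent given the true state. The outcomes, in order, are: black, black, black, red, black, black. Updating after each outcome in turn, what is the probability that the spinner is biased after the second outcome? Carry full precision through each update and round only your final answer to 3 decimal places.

0.265

After 'black': P(biased) = 0.1·0.9000 / (0.1·0.9000 + 0.5·0.1000) ≈ 0.6429
After 'black': P(biased) = 0.1·0.6429 / (0.1·0.6429 + 0.5·0.3571) ≈ 0.2647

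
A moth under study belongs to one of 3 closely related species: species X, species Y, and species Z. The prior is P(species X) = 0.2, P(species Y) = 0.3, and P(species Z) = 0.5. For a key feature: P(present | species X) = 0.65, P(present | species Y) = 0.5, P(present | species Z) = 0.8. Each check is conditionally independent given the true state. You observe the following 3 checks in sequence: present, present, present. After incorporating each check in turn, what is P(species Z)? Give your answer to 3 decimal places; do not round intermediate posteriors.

0.735

After 'present': normaliser = 0.65·0.2000 + 0.5·0.3000 + 0.8·0.5000; P(species X) ≈ 0.1912, P(species Y) ≈ 0.2206, P(species Z) ≈ 0.5882
After 'present': normaliser = 0.65·0.1912 + 0.5·0.2206 + 0.8·0.5882; P(species X) ≈ 0.1762, P(species Y) ≈ 0.1564, P(species Z) ≈ 0.6674
After 'present': normaliser = 0.65·0.1762 + 0.5·0.1564 + 0.8·0.6674; P(species X) ≈ 0.1576, P(species Y) ≈ 0.1076, P(species Z) ≈ 0.7347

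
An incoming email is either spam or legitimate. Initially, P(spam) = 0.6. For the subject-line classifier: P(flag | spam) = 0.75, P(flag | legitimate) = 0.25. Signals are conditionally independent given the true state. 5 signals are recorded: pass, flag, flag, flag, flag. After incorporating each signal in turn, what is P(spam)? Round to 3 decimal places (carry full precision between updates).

0.976

After 'pass': P(spam) = 0.25·0.6000 / (0.25·0.6000 + 0.75·0.4000) ≈ 0.3333
After 'flag': P(spam) = 0.75·0.3333 / (0.75·0.3333 + 0.25·0.6667) ≈ 0.6000
After 'flag': P(spam) = 0.75·0.6000 / (0.75·0.6000 + 0.25·0.4000) ≈ 0.8182
After 'flag': P(spam) = 0.75·0.8182 / (0.75·0.8182 + 0.25·0.1818) ≈ 0.9310
After 'flag': P(spam) = 0.75·0.9310 / (0.75·0.9310 + 0.25·0.0690) ≈ 0.9759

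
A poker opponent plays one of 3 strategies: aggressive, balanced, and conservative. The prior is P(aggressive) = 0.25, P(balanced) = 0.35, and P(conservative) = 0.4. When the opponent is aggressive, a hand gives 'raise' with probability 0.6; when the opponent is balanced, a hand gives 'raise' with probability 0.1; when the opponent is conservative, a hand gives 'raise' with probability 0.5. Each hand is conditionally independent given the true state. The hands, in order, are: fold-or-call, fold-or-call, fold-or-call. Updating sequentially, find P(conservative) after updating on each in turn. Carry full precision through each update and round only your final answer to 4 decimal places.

Apply Bayes' rule sequentially, carrying P(conservative) forward.
After 'fold-or-call': normaliser = 0.4·0.2500 + 0.9·0.3500 + 0.5·0.4000; P(aggressive) ≈ 0.1626, P(balanced) ≈ 0.5122, P(conservative) ≈ 0.3252
After 'fold-or-call': normaliser = 0.4·0.1626 + 0.9·0.5122 + 0.5·0.3252; P(aggressive) ≈ 0.0945, P(balanced) ≈ 0.6694, P(conservative) ≈ 0.2361
After 'fold-or-call': normaliser = 0.4·0.0945 + 0.9·0.6694 + 0.5·0.2361; P(aggressive) ≈ 0.0498, P(balanced) ≈ 0.7945, P(conservative) ≈ 0.1557

0.1557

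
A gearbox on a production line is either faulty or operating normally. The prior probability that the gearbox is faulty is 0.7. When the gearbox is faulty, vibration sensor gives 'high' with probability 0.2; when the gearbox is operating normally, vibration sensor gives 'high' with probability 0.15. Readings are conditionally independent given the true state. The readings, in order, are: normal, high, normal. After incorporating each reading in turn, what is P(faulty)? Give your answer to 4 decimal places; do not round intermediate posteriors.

0.7337

After 'normal': P(faulty) = 0.8·0.7000 / (0.8·0.7000 + 0.85·0.3000) ≈ 0.6871
After 'high': P(faulty) = 0.2·0.6871 / (0.2·0.6871 + 0.15·0.3129) ≈ 0.7454
After 'normal': P(faulty) = 0.8·0.7454 / (0.8·0.7454 + 0.85·0.2546) ≈ 0.7337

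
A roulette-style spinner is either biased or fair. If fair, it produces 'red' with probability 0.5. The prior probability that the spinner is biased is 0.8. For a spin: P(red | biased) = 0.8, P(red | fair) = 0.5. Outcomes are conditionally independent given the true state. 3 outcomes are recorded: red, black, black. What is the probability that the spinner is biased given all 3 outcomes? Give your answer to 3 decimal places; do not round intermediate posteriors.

After 'red': P(biased) = 0.8·0.8000 / (0.8·0.8000 + 0.5·0.2000) ≈ 0.8649
After 'black': P(biased) = 0.2·0.8649 / (0.2·0.8649 + 0.5·0.1351) ≈ 0.7191
After 'black': P(biased) = 0.2·0.7191 / (0.2·0.7191 + 0.5·0.2809) ≈ 0.5059

0.506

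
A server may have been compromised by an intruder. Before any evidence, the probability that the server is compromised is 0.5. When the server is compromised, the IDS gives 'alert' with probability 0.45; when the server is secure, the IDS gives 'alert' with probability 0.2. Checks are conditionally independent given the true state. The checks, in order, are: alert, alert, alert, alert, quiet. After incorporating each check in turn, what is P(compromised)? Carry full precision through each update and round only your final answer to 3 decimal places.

Apply Bayes' rule sequentially, carrying P(compromised) forward.
After 'alert': P(compromised) = 0.45·0.5000 / (0.45·0.5000 + 0.2·0.5000) ≈ 0.6923
After 'alert': P(compromised) = 0.45·0.6923 / (0.45·0.6923 + 0.2·0.3077) ≈ 0.8351
After 'alert': P(compromised) = 0.45·0.8351 / (0.45·0.8351 + 0.2·0.1649) ≈ 0.9193
After 'alert': P(compromised) = 0.45·0.9193 / (0.45·0.9193 + 0.2·0.0807) ≈ 0.9624
After 'quiet': P(compromised) = 0.55·0.9624 / (0.55·0.9624 + 0.8·0.0376) ≈ 0.9463

0.946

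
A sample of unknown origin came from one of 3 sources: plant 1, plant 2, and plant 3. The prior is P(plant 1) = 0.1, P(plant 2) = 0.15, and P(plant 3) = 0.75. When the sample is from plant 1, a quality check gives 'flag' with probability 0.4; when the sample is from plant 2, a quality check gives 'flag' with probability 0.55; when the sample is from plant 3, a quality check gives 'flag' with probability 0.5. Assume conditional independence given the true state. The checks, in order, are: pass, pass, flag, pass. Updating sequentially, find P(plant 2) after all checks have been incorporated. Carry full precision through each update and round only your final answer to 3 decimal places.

0.119

After 'pass': normaliser = 0.6·0.1000 + 0.45·0.1500 + 0.5·0.7500; P(plant 1) ≈ 0.1194, P(plant 2) ≈ 0.1343, P(plant 3) ≈ 0.7463
After 'pass': normaliser = 0.6·0.1194 + 0.45·0.1343 + 0.5·0.7463; P(plant 1) ≈ 0.1418, P(plant 2) ≈ 0.1196, P(plant 3) ≈ 0.7386
After 'flag': normaliser = 0.4·0.1418 + 0.55·0.1196 + 0.5·0.7386; P(plant 1) ≈ 0.1153, P(plant 2) ≈ 0.1338, P(plant 3) ≈ 0.7509
After 'pass': normaliser = 0.6·0.1153 + 0.45·0.1338 + 0.5·0.7509; P(plant 1) ≈ 0.1371, P(plant 2) ≈ 0.1193, P(plant 3) ≈ 0.7437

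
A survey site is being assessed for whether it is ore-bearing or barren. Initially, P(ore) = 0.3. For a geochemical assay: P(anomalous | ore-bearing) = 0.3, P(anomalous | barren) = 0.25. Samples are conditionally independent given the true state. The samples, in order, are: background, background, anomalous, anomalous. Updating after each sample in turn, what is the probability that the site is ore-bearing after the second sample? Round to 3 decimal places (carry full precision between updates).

0.272

Apply Bayes' rule sequentially, carrying P(ore) forward.
After 'background': P(ore) = 0.7·0.3000 / (0.7·0.3000 + 0.75·0.7000) ≈ 0.2857
After 'background': P(ore) = 0.7·0.2857 / (0.7·0.2857 + 0.75·0.7143) ≈ 0.2718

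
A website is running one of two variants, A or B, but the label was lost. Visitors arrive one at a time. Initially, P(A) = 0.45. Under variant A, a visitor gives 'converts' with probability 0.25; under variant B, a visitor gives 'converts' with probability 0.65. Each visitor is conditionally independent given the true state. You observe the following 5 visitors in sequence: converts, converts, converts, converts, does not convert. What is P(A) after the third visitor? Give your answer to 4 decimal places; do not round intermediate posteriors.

0.0445

After 'converts': P(A) = 0.25·0.4500 / (0.25·0.4500 + 0.65·0.5500) ≈ 0.2394
After 'converts': P(A) = 0.25·0.2394 / (0.25·0.2394 + 0.65·0.7606) ≈ 0.1080
After 'converts': P(A) = 0.25·0.1080 / (0.25·0.1080 + 0.65·0.8920) ≈ 0.0445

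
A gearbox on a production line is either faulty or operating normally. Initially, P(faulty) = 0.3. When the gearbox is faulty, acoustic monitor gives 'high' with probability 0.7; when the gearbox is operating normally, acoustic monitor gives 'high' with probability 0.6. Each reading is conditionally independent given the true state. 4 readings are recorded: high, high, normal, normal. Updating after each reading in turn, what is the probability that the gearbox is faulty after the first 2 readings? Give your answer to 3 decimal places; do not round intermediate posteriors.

0.368

After 'high': P(faulty) = 0.7·0.3000 / (0.7·0.3000 + 0.6·0.7000) ≈ 0.3333
After 'high': P(faulty) = 0.7·0.3333 / (0.7·0.3333 + 0.6·0.6667) ≈ 0.3684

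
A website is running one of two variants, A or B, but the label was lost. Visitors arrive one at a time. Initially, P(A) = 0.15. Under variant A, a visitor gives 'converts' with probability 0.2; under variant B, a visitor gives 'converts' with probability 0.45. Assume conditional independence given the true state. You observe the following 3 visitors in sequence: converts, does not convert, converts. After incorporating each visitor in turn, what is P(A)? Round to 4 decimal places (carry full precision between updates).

After 'converts': P(A) = 0.2·0.1500 / (0.2·0.1500 + 0.45·0.8500) ≈ 0.0727
After 'does not convert': P(A) = 0.8·0.0727 / (0.8·0.0727 + 0.55·0.9273) ≈ 0.1024
After 'converts': P(A) = 0.2·0.1024 / (0.2·0.1024 + 0.45·0.8976) ≈ 0.0483

0.0483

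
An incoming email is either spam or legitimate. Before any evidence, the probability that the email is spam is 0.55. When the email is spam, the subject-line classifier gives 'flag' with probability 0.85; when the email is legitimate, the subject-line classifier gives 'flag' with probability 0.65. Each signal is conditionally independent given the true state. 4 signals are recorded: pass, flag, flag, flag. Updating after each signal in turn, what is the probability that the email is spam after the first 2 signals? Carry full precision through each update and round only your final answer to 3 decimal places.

0.407

After 'pass': P(spam) = 0.15·0.5500 / (0.15·0.5500 + 0.35·0.4500) ≈ 0.3438
After 'flag': P(spam) = 0.85·0.3438 / (0.85·0.3438 + 0.65·0.6562) ≈ 0.4065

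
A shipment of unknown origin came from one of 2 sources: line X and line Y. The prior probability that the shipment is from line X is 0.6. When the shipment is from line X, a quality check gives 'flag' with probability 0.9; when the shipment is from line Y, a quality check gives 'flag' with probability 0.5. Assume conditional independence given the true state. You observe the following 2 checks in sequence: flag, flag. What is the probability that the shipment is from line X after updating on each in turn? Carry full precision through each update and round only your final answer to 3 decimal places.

0.829

Each posterior becomes the prior for the next update.
After 'flag': P(line X) = 0.9·0.6000 / (0.9·0.6000 + 0.5·0.4000) ≈ 0.7297
After 'flag': P(line X) = 0.9·0.7297 / (0.9·0.7297 + 0.5·0.2703) ≈ 0.8294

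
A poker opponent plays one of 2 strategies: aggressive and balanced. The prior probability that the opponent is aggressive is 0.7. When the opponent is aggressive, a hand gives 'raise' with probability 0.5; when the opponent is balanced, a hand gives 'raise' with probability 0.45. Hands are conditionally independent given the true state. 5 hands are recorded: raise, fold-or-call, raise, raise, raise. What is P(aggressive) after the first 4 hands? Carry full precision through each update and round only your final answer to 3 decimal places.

0.744

After 'raise': P(aggressive) = 0.5·0.7000 / (0.5·0.7000 + 0.45·0.3000) ≈ 0.7216
After 'fold-or-call': P(aggressive) = 0.5·0.7216 / (0.5·0.7216 + 0.55·0.2784) ≈ 0.7021
After 'raise': P(aggressive) = 0.5·0.7021 / (0.5·0.7021 + 0.45·0.2979) ≈ 0.7237
After 'raise': P(aggressive) = 0.5·0.7237 / (0.5·0.7237 + 0.45·0.2763) ≈ 0.7442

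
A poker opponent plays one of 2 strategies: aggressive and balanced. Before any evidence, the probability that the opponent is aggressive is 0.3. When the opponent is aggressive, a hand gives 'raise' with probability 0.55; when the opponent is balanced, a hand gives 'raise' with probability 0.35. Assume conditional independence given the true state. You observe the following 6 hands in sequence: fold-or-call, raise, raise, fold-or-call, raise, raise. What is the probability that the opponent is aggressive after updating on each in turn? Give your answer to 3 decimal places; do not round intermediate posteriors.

After 'fold-or-call': P(aggressive) = 0.45·0.3000 / (0.45·0.3000 + 0.65·0.7000) ≈ 0.2288
After 'raise': P(aggressive) = 0.55·0.2288 / (0.55·0.2288 + 0.35·0.7712) ≈ 0.3180
After 'raise': P(aggressive) = 0.55·0.3180 / (0.55·0.3180 + 0.35·0.6820) ≈ 0.4229
After 'fold-or-call': P(aggressive) = 0.45·0.4229 / (0.45·0.4229 + 0.65·0.5771) ≈ 0.3365
After 'raise': P(aggressive) = 0.55·0.3365 / (0.55·0.3365 + 0.35·0.6635) ≈ 0.4435
After 'raise': P(aggressive) = 0.55·0.4435 / (0.55·0.4435 + 0.35·0.5565) ≈ 0.5561

0.556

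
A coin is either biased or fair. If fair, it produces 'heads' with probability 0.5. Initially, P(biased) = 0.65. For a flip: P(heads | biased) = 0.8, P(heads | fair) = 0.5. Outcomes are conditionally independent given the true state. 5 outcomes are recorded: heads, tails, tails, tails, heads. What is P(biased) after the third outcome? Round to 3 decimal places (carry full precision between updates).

After 'heads': P(biased) = 0.8·0.6500 / (0.8·0.6500 + 0.5·0.3500) ≈ 0.7482
After 'tails': P(biased) = 0.2·0.7482 / (0.2·0.7482 + 0.5·0.2518) ≈ 0.5431
After 'tails': P(biased) = 0.2·0.5431 / (0.2·0.5431 + 0.5·0.4569) ≈ 0.3222

0.322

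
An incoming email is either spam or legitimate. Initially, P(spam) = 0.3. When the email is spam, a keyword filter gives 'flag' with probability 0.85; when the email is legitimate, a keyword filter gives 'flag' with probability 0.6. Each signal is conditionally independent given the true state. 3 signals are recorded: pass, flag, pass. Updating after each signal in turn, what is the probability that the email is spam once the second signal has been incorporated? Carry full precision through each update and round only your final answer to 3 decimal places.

0.185

After 'pass': P(spam) = 0.15·0.3000 / (0.15·0.3000 + 0.4·0.7000) ≈ 0.1385
After 'flag': P(spam) = 0.85·0.1385 / (0.85·0.1385 + 0.6·0.8615) ≈ 0.1855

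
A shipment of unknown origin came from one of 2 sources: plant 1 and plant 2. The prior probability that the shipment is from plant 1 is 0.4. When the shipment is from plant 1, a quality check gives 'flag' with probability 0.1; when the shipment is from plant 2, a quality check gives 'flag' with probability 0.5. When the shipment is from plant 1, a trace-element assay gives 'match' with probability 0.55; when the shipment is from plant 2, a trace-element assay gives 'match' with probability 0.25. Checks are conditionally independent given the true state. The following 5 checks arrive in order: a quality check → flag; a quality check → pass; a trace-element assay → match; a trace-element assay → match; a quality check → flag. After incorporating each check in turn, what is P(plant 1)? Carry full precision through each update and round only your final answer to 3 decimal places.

0.189

After a quality check='flag': P(plant 1) = 0.1·0.4000 / (0.1·0.4000 + 0.5·0.6000) ≈ 0.1176
After a quality check='pass': P(plant 1) = 0.9·0.1176 / (0.9·0.1176 + 0.5·0.8824) ≈ 0.1935
After a trace-element assay='match': P(plant 1) = 0.55·0.1935 / (0.55·0.1935 + 0.25·0.8065) ≈ 0.3455
After a trace-element assay='match': P(plant 1) = 0.55·0.3455 / (0.55·0.3455 + 0.25·0.6545) ≈ 0.5374
After a quality check='flag': P(plant 1) = 0.1·0.5374 / (0.1·0.5374 + 0.5·0.4626) ≈ 0.1885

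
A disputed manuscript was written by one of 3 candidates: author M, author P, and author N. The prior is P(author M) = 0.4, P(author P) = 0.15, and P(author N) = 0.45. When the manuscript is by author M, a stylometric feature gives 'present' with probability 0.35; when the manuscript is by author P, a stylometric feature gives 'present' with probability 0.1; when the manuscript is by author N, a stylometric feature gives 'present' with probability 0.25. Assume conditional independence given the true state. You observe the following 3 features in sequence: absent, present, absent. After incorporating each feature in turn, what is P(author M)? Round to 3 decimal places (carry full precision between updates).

0.440

After 'absent': normaliser = 0.65·0.4000 + 0.9·0.1500 + 0.75·0.4500; P(author M) ≈ 0.3549, P(author P) ≈ 0.1843, P(author N) ≈ 0.4608
After 'present': normaliser = 0.35·0.3549 + 0.1·0.1843 + 0.25·0.4608; P(author M) ≈ 0.4818, P(author P) ≈ 0.0715, P(author N) ≈ 0.4467
After 'absent': normaliser = 0.65·0.4818 + 0.9·0.0715 + 0.75·0.4467; P(author M) ≈ 0.4395, P(author P) ≈ 0.0903, P(author N) ≈ 0.4702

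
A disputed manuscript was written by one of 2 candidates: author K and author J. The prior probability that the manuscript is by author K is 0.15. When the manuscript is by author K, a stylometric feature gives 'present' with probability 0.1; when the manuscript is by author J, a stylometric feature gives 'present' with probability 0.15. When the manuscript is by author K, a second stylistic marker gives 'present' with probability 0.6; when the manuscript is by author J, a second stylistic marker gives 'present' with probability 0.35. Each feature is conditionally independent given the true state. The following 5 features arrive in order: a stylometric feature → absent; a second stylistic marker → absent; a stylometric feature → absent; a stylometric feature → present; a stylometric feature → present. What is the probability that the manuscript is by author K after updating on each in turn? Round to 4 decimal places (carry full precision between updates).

0.0513

After a stylometric feature='absent': P(author K) = 0.9·0.1500 / (0.9·0.1500 + 0.85·0.8500) ≈ 0.1574
After a second stylistic marker='absent': P(author K) = 0.4·0.1574 / (0.4·0.1574 + 0.65·0.8426) ≈ 0.1031
After a stylometric feature='absent': P(author K) = 0.9·0.1031 / (0.9·0.1031 + 0.85·0.8969) ≈ 0.1085
After a stylometric feature='present': P(author K) = 0.1·0.1085 / (0.1·0.1085 + 0.15·0.8915) ≈ 0.0751
After a stylometric feature='present': P(author K) = 0.1·0.0751 / (0.1·0.0751 + 0.15·0.9249) ≈ 0.0513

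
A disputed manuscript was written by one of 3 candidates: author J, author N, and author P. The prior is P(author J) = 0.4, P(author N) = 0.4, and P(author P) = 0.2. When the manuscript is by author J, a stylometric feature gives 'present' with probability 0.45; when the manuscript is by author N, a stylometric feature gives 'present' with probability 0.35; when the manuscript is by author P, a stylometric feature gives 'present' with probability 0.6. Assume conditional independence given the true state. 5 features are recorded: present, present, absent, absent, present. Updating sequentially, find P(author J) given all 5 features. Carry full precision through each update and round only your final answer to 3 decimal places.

0.438

After 'present': normaliser = 0.45·0.4000 + 0.35·0.4000 + 0.6·0.2000; P(author J) ≈ 0.4091, P(author N) ≈ 0.3182, P(author P) ≈ 0.2727
After 'present': normaliser = 0.45·0.4091 + 0.35·0.3182 + 0.6·0.2727; P(author J) ≈ 0.4010, P(author N) ≈ 0.2426, P(author P) ≈ 0.3564
After 'absent': normaliser = 0.55·0.4010 + 0.65·0.2426 + 0.4·0.3564; P(author J) ≈ 0.4235, P(author N) ≈ 0.3028, P(author P) ≈ 0.2738
After 'absent': normaliser = 0.55·0.4235 + 0.65·0.3028 + 0.4·0.2738; P(author J) ≈ 0.4320, P(author N) ≈ 0.3650, P(author P) ≈ 0.2031
After 'present': normaliser = 0.45·0.4320 + 0.35·0.3650 + 0.6·0.2031; P(author J) ≈ 0.4378, P(author N) ≈ 0.2877, P(author P) ≈ 0.2745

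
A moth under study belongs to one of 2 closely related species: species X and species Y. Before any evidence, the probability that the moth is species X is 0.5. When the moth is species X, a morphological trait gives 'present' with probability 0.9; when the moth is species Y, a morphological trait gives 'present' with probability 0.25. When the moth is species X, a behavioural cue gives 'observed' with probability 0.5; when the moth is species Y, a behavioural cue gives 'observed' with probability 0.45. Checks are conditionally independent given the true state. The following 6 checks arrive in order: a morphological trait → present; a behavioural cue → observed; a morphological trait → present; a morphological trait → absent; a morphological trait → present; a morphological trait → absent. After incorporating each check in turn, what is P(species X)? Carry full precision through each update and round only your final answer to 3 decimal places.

After a morphological trait='present': P(species X) = 0.9·0.5000 / (0.9·0.5000 + 0.25·0.5000) ≈ 0.7826
After a behavioural cue='observed': P(species X) = 0.5·0.7826 / (0.5·0.7826 + 0.45·0.2174) ≈ 0.8000
After a morphological trait='present': P(species X) = 0.9·0.8000 / (0.9·0.8000 + 0.25·0.2000) ≈ 0.9351
After a morphological trait='absent': P(species X) = 0.1·0.9351 / (0.1·0.9351 + 0.75·0.0649) ≈ 0.6575
After a morphological trait='present': P(species X) = 0.9·0.6575 / (0.9·0.6575 + 0.25·0.3425) ≈ 0.8736
After a morphological trait='absent': P(species X) = 0.1·0.8736 / (0.1·0.8736 + 0.75·0.1264) ≈ 0.4796

0.480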